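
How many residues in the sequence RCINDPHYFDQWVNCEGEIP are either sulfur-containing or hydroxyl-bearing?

Sulfur-containing: C, M. Hydroxyl-bearing: S, T, Y.
Sulfur-containing residues here: C2, C15 (2).
Hydroxyl-bearing residues here: Y8 (1).
The two groups share no amino acid, so total = 2 + 1 = 3.

3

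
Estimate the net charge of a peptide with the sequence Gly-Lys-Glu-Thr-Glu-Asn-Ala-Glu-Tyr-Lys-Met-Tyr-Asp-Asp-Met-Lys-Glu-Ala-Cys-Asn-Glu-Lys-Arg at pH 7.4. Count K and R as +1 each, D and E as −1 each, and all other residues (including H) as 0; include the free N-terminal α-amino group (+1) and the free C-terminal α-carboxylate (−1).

Positive (K, R): Lys2, Lys10, Lys16, Lys22, Arg23 → +5.
Negative (D, E): Glu3, Glu5, Glu8, Asp13, Asp14, Glu17, Glu21 → −7.
The N-terminus (+1) and C-terminus (−1) cancel.
Net charge = (+5) + (−7) = −2.

-2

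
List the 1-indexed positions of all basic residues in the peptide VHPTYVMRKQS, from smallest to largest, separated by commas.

2, 8, 9

Lysine (K), arginine (R), and histidine (H) have basic, nitrogen-containing side chains.
Matching residues: H2, R8, K9.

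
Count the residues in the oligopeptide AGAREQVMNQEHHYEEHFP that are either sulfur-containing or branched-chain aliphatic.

2

Sulfur-containing: C, M. Branched-chain aliphatic: I, L, V.
Sulfur-containing residues here: M8 (1).
Branched-chain aliphatic residues here: V7 (1).
The two groups share no amino acid, so total = 1 + 1 = 2.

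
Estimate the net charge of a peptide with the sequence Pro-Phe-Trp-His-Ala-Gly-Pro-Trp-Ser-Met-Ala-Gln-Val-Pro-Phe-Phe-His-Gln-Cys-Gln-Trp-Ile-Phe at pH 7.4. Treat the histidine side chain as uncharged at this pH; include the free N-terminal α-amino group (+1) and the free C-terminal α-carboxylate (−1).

The side chains ionized at physiological pH are Lys/Arg (+1) and Asp/Glu (−1); with His treated as neutral, nothing else contributes.
Positive (K, R): none → +0.
Negative (D, E): none → −0.
The N-terminus (+1) and C-terminus (−1) cancel.
Net charge = (+0) + (−0) = 0.

0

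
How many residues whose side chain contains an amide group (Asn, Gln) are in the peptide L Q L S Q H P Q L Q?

4

Matching residues: Q2, Q5, Q8, Q10.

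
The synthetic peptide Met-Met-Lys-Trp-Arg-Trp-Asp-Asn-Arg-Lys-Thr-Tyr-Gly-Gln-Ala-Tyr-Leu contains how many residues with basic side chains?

Lysine (K), arginine (R), and histidine (H) have basic, nitrogen-containing side chains.
Matching residues: Lys3, Arg5, Arg9, Lys10.

4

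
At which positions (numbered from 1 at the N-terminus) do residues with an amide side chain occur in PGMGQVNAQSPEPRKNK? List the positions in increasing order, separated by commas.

5, 7, 9, 16

Only N (asparagine) and Q (glutamine) carry a side-chain carboxamide.
Matching residues: Q5, N7, Q9, N16.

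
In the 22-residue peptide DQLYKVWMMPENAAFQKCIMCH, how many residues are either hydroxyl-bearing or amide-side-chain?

4

Hydroxyl-bearing: S, T, Y. Amide-side-chain: N, Q.
Hydroxyl-bearing residues here: Y4 (1).
Amide-side-chain residues here: Q2, N12, Q16 (3).
The two groups share no amino acid, so total = 1 + 3 = 4.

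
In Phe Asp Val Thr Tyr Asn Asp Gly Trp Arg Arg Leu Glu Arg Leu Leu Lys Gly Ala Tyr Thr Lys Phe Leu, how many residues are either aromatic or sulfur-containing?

Aromatic: F, W, Y. Sulfur-containing: C, M.
Aromatic residues here: Phe1, Tyr5, Trp9, Tyr20, Phe23 (5).
Sulfur-containing residues here: none (0).
The two groups share no amino acid, so total = 5 + 0 = 5.

5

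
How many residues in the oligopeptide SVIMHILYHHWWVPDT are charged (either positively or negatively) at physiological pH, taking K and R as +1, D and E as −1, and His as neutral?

Charged side chains at pH ~7.4: K, R (positive); D, E (negative).
Matching residues: D15.

1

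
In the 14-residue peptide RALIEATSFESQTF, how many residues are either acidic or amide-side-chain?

3

Acidic: D, E. Amide-side-chain: N, Q.
Acidic residues here: E5, E10 (2).
Amide-side-chain residues here: Q12 (1).
The two groups share no amino acid, so total = 2 + 1 = 3.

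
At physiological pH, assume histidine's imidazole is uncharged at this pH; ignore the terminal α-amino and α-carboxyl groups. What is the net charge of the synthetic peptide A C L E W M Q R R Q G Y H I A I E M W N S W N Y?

Near pH 7.4, K and R contribute +1 each, D and E contribute −1 each, and every other side chain (His included, as stated) is uncharged.
Positive (K, R): R8, R9 → +2.
Negative (D, E): E4, E17 → −2.
Net charge = (+2) + (−2) = 0.

0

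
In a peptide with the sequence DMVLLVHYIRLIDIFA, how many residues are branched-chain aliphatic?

V, L, and I make up the branched-chain aliphatic group.
Matching residues: V3, L4, L5, V6, I9, L11, I12, I14.

8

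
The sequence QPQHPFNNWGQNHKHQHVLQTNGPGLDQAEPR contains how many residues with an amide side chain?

The amide-side-chain residues are Asn (N) and Gln (Q).
Matching residues: Q1, Q3, N7, N8, Q11, N12, Q16, Q20, N22, Q28.

10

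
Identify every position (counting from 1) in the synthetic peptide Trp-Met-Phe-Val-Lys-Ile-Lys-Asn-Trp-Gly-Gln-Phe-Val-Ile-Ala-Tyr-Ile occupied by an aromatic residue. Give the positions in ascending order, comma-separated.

F, W, and Y each carry an aromatic ring on the side chain.
Matching residues: Trp1, Phe3, Trp9, Phe12, Tyr16.

1, 3, 9, 12, 16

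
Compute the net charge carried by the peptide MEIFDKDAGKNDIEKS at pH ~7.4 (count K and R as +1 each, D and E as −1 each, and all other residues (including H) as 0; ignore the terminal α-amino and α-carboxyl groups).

-2

Positive (K, R): K6, K10, K15 → +3.
Negative (D, E): E2, D5, D7, D12, E14 → −5.
Net charge = (+3) + (−5) = −2.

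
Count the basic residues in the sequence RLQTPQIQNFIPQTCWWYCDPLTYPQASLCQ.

1

The basic amino acids are Lys (K), Arg (R), and His (H).
Matching residues: R1.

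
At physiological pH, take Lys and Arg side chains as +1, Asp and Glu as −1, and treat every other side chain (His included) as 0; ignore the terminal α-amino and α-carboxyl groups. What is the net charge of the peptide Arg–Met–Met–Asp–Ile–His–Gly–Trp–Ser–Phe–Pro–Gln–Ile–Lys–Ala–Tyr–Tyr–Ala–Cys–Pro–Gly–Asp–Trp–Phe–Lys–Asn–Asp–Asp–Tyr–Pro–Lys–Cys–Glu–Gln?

Positive (K, R): Arg1, Lys14, Lys25, Lys31 → +4.
Negative (D, E): Asp4, Asp22, Asp27, Asp28, Glu33 → −5.
Net charge = (+4) + (−5) = −1.

-1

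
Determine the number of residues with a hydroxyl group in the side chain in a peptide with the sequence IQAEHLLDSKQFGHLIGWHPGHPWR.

S, T, and Y are the three residues with a side-chain hydroxyl.
Matching residues: S9.

1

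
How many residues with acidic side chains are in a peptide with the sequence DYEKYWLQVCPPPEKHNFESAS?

4

The acidic residues are Asp (D) and Glu (E), whose side chains end in a carboxylate group.
Matching residues: D1, E3, E14, E19.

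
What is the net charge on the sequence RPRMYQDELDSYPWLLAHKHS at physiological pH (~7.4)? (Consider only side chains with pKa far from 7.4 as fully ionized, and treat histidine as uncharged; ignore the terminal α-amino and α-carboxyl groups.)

0

The side chains ionized at physiological pH are Lys/Arg (+1) and Asp/Glu (−1); with His treated as neutral, nothing else contributes.
Positive (K, R): R1, R3, K19 → +3.
Negative (D, E): D7, E8, D10 → −3.
Net charge = (+3) + (−3) = 0.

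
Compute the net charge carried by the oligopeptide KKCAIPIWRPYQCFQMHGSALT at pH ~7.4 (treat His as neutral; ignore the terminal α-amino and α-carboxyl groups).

Near pH 7.4, K and R contribute +1 each, D and E contribute −1 each, and every other side chain (His included, as stated) is uncharged.
Positive (K, R): K1, K2, R9 → +3.
Negative (D, E): none → −0.
Net charge = (+3) + (−0) = +3.

+3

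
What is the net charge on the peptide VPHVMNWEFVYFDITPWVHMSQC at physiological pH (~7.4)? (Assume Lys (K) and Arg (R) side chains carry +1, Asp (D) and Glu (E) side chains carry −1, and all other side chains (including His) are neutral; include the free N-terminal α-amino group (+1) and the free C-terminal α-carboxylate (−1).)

-2

Positive (K, R): none → +0.
Negative (D, E): E8, D13 → −2.
The N-terminus (+1) and C-terminus (−1) cancel.
Net charge = (+0) + (−2) = −2.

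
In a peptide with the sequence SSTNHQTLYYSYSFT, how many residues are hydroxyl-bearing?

The –OH-bearing residues are Ser, Thr (aliphatic alcohols), and Tyr (phenol).
Matching residues: S1, S2, T3, T7, Y9, Y10, S11, Y12, S13, T15.

10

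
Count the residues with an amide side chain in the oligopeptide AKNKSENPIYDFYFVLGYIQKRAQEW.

Asparagine (N) and glutamine (Q) have uncharged amide side chains.
Matching residues: N3, N7, Q20, Q24.

4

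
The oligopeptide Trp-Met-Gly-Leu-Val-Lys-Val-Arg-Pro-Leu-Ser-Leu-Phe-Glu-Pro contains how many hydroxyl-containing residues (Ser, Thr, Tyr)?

1

Matching residues: Ser11.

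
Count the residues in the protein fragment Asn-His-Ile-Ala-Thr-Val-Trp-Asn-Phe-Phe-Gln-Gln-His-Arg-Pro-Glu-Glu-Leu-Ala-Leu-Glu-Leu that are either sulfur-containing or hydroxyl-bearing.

Sulfur-containing: C, M. Hydroxyl-bearing: S, T, Y.
Sulfur-containing residues here: none (0).
Hydroxyl-bearing residues here: Thr5 (1).
The two groups share no amino acid, so total = 0 + 1 = 1.

1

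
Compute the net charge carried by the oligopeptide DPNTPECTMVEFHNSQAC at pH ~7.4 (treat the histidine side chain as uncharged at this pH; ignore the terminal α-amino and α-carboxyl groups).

Near pH 7.4, K and R contribute +1 each, D and E contribute −1 each, and every other side chain (His included, as stated) is uncharged.
Positive (K, R): none → +0.
Negative (D, E): D1, E6, E11 → −3.
Net charge = (+0) + (−3) = −3.

-3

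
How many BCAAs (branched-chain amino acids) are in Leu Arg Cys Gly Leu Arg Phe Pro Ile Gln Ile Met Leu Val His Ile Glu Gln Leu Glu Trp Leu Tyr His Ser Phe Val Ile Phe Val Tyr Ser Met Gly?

12

The BCAAs are Val, Leu, and Ile — aliphatic side chains with a branch point.
Matching residues: Leu1, Leu5, Ile9, Ile11, Leu13, Val14, Ile16, Leu19, Leu22, Val27, Ile28, Val30.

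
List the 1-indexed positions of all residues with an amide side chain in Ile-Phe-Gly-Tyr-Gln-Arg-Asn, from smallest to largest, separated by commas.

Asparagine (N) and glutamine (Q) have uncharged amide side chains.
Matching residues: Gln5, Asn7.

5, 7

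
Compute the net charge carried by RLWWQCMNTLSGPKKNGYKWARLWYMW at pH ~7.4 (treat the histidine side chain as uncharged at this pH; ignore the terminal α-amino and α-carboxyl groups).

At pH ~7.4 the Lys and Arg side chains are protonated (+1), the Asp and Glu side chains are deprotonated (−1), and with His taken as neutral all other side chains carry no charge.
Positive (K, R): R1, K14, K15, K19, R22 → +5.
Negative (D, E): none → −0.
Net charge = (+5) + (−0) = +5.

+5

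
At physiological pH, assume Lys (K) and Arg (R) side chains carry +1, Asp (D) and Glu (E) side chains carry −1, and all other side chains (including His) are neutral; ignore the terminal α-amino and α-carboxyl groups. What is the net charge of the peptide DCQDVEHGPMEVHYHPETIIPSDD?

Positive (K, R): none → +0.
Negative (D, E): D1, D4, E6, E11, E17, D23, D24 → −7.
Net charge = (+0) + (−7) = −7.

-7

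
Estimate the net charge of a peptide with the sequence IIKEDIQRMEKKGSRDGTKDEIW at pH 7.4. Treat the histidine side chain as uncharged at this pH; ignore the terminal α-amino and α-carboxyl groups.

The side chains ionized at physiological pH are Lys/Arg (+1) and Asp/Glu (−1); with His treated as neutral, nothing else contributes.
Positive (K, R): K3, R8, K11, K12, R15, K19 → +6.
Negative (D, E): E4, D5, E10, D16, D20, E21 → −6.
Net charge = (+6) + (−6) = 0.

0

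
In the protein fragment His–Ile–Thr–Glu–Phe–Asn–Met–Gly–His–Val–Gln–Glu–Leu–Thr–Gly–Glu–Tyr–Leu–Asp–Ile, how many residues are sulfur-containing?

1

Cysteine (C, thiol) and methionine (M, thioether) are the two sulfur-containing amino acids.
Matching residues: Met7.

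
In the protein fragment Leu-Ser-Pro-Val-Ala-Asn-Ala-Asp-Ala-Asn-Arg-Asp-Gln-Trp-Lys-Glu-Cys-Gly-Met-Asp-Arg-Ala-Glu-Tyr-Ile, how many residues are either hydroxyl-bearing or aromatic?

Hydroxyl-bearing: S, T, Y. Aromatic: F, W, Y.
Hydroxyl-bearing residues here: Ser2, Tyr24 (2).
Aromatic residues here: Trp14, Tyr24 (2).
Y is in both groups, so the 1 Y residue must not be double-counted.
Total = 2 + 2 − 1 = 3.

3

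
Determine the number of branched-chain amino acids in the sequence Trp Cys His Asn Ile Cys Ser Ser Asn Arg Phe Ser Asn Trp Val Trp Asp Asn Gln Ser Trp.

Valine (V), leucine (L), and isoleucine (I) are the branched-chain amino acids.
Matching residues: Ile5, Val15.

2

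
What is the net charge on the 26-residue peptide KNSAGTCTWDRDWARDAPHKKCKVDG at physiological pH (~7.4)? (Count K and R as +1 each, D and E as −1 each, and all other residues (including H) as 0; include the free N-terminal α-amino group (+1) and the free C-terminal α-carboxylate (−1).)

Positive (K, R): K1, R11, R15, K20, K21, K23 → +6.
Negative (D, E): D10, D12, D16, D25 → −4.
The N-terminus (+1) and C-terminus (−1) cancel.
Net charge = (+6) + (−4) = +2.

+2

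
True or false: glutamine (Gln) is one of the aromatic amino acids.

The aromatic amino acids are Phe (F, benzyl), Trp (W, indole), and Tyr (Y, phenol).
Glutamine is not in this group.

False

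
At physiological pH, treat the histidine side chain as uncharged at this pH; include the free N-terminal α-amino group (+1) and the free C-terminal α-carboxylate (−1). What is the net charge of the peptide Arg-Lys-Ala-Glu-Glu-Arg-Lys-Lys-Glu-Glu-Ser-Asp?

Near pH 7.4, K and R contribute +1 each, D and E contribute −1 each, and every other side chain (His included, as stated) is uncharged.
Positive (K, R): Arg1, Lys2, Arg6, Lys7, Lys8 → +5.
Negative (D, E): Glu4, Glu5, Glu9, Glu10, Asp12 → −5.
The N-terminus (+1) and C-terminus (−1) cancel.
Net charge = (+5) + (−5) = 0.

0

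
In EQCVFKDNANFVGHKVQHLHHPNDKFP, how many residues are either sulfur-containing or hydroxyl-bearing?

Sulfur-containing: C, M. Hydroxyl-bearing: S, T, Y.
Sulfur-containing residues here: C3 (1).
Hydroxyl-bearing residues here: none (0).
The two groups share no amino acid, so total = 1 + 0 = 1.

1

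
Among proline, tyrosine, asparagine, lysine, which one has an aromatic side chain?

Phenylalanine (F), tryptophan (W), and tyrosine (Y) have aromatic ring side chains.
Of the listed options, only tyrosine belongs to this group.

tyrosine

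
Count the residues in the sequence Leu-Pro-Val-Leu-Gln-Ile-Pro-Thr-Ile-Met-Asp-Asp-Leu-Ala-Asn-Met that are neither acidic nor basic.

14

Acidic: D, E. Basic: K, R, H. All other residues are neither.
Matching residues: Leu1, Pro2, Val3, Leu4, Gln5, Ile6, Pro7, Thr8, Ile9, Met10, Leu13, Ala14, Asn15, Met16.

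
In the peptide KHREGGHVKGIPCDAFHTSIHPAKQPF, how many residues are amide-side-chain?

Only N (asparagine) and Q (glutamine) carry a side-chain carboxamide.
Matching residues: Q25.

1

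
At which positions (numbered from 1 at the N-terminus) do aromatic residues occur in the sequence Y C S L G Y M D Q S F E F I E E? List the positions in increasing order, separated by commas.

1, 6, 11, 13

The aromatic amino acids are Phe (F, benzyl), Trp (W, indole), and Tyr (Y, phenol).
Matching residues: Y1, Y6, F11, F13.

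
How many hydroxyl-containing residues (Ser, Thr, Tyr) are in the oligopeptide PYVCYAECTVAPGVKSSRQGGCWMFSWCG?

Matching residues: Y2, Y5, T9, S16, S17, S26.

6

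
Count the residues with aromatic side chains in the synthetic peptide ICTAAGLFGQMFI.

2

F, W, and Y each carry an aromatic ring on the side chain.
Matching residues: F8, F12.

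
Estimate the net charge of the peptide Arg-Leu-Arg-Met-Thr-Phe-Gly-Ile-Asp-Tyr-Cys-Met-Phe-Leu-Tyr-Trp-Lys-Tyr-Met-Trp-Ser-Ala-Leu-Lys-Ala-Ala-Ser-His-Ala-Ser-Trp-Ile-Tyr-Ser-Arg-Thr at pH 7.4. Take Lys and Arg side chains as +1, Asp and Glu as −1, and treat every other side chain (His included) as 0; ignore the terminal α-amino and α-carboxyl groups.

+4

Positive (K, R): Arg1, Arg3, Lys17, Lys24, Arg35 → +5.
Negative (D, E): Asp9 → −1.
Net charge = (+5) + (−1) = +4.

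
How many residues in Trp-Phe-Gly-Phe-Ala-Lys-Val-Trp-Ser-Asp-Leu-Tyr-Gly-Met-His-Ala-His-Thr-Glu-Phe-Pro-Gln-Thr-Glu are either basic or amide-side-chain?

4

Basic: H, K, R. Amide-side-chain: N, Q.
Basic residues here: Lys6, His15, His17 (3).
Amide-side-chain residues here: Gln22 (1).
The two groups share no amino acid, so total = 3 + 1 = 4.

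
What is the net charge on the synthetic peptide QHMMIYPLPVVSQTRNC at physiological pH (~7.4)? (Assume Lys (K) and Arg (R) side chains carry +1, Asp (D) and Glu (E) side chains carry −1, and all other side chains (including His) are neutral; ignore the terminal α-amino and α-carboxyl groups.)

+1

Positive (K, R): R15 → +1.
Negative (D, E): none → −0.
Net charge = (+1) + (−0) = +1.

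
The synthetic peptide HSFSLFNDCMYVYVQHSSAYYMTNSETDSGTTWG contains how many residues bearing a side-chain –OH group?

Serine (S), threonine (T), and tyrosine (Y) each carry a hydroxyl group on the side chain.
Matching residues: S2, S4, Y11, Y13, S17, S18, Y20, Y21, T23, S25, T27, S29, T31, T32.

14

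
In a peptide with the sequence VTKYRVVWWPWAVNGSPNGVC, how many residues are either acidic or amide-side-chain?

2

Acidic: D, E. Amide-side-chain: N, Q.
Acidic residues here: none (0).
Amide-side-chain residues here: N14, N18 (2).
The two groups share no amino acid, so total = 0 + 2 = 2.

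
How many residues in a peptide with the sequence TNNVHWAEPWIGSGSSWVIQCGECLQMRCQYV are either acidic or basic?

Acidic: D, E. Basic: H, K, R.
Acidic residues here: E8, E23 (2).
Basic residues here: H5, R28 (2).
The two groups share no amino acid, so total = 2 + 2 = 4.

4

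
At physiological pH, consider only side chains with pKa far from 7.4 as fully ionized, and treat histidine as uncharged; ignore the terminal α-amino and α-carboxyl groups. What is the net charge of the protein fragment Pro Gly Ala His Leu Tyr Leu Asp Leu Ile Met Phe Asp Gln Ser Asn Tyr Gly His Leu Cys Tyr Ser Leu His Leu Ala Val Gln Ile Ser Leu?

Near pH 7.4, K and R contribute +1 each, D and E contribute −1 each, and every other side chain (His included, as stated) is uncharged.
Positive (K, R): none → +0.
Negative (D, E): Asp8, Asp13 → −2.
Net charge = (+0) + (−2) = −2.

-2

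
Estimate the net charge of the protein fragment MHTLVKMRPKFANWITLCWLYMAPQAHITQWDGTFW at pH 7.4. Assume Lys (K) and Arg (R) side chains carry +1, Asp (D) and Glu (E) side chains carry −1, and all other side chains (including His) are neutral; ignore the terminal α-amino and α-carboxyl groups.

Positive (K, R): K6, R8, K10 → +3.
Negative (D, E): D32 → −1.
Net charge = (+3) + (−1) = +2.

+2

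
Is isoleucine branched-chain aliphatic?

Yes

Valine (V), leucine (L), and isoleucine (I) are the branched-chain amino acids.
Isoleucine is in this group.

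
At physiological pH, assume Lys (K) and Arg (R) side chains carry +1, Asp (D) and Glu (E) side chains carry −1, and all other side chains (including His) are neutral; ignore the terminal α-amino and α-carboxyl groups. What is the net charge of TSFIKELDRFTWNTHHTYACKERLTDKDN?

0

Positive (K, R): K5, R9, K21, R23, K27 → +5.
Negative (D, E): E6, D8, E22, D26, D28 → −5.
Net charge = (+5) + (−5) = 0.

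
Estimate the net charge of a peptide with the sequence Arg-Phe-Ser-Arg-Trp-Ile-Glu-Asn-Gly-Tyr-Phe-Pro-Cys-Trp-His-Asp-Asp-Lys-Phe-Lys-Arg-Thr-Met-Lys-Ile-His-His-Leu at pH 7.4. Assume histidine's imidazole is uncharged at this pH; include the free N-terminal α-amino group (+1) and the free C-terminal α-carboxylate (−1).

+3

Near pH 7.4, K and R contribute +1 each, D and E contribute −1 each, and every other side chain (His included, as stated) is uncharged.
Positive (K, R): Arg1, Arg4, Lys18, Lys20, Arg21, Lys24 → +6.
Negative (D, E): Glu7, Asp16, Asp17 → −3.
The N-terminus (+1) and C-terminus (−1) cancel.
Net charge = (+6) + (−3) = +3.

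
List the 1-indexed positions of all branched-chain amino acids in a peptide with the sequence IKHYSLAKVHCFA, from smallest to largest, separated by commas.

1, 6, 9

The BCAAs are Val, Leu, and Ile — aliphatic side chains with a branch point.
Matching residues: I1, L6, V9.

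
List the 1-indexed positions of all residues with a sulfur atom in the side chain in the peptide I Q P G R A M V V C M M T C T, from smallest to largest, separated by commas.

Only Cys (C) and Met (M) have a sulfur atom in the side chain.
Matching residues: M7, C10, M11, M12, C14.

7, 10, 11, 12, 14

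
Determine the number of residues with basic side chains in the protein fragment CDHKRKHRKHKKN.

Lysine (K), arginine (R), and histidine (H) have basic, nitrogen-containing side chains.
Matching residues: H3, K4, R5, K6, H7, R8, K9, H10, K11, K12.

10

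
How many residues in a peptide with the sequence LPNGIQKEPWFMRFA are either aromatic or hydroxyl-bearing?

Aromatic: F, W, Y. Hydroxyl-bearing: S, T, Y.
Aromatic residues here: W10, F11, F14 (3).
Hydroxyl-bearing residues here: none (0).
(Y belongs to both groups, but none appear in this sequence.) Total = 3 + 0 = 3.

3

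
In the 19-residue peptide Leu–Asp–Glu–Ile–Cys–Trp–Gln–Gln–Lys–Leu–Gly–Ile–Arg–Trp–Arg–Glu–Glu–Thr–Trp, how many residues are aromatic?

3

F, W, and Y each carry an aromatic ring on the side chain.
Matching residues: Trp6, Trp14, Trp19.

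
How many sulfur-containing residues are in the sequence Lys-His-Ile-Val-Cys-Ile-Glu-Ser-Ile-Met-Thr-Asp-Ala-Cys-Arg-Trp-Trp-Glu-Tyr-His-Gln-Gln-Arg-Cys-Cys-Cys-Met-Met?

Only Cys (C) and Met (M) have a sulfur atom in the side chain.
Matching residues: Cys5, Met10, Cys14, Cys24, Cys25, Cys26, Met27, Met28.

8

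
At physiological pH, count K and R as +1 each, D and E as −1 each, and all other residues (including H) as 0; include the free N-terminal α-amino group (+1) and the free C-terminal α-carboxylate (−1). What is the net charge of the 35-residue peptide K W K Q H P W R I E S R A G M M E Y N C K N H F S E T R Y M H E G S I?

Positive (K, R): K1, K3, R8, R12, K21, R28 → +6.
Negative (D, E): E10, E17, E26, E32 → −4.
The N-terminus (+1) and C-terminus (−1) cancel.
Net charge = (+6) + (−4) = +2.

+2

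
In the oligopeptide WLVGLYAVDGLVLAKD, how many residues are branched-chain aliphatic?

Valine (V), leucine (L), and isoleucine (I) are the branched-chain amino acids.
Matching residues: L2, V3, L5, V8, L11, V12, L13.

7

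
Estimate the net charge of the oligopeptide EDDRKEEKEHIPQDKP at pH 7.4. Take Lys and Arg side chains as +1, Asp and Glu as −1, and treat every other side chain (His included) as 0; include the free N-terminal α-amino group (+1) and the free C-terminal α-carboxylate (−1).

-3

Positive (K, R): R4, K5, K8, K15 → +4.
Negative (D, E): E1, D2, D3, E6, E7, E9, D14 → −7.
The N-terminus (+1) and C-terminus (−1) cancel.
Net charge = (+4) + (−7) = −3.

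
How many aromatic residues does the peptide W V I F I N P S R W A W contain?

4

Phenylalanine (F), tryptophan (W), and tyrosine (Y) have aromatic ring side chains.
Matching residues: W1, F4, W10, W12.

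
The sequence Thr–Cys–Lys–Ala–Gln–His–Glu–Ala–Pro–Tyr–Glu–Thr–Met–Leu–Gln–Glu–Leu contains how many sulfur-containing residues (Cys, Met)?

2

Matching residues: Cys2, Met13.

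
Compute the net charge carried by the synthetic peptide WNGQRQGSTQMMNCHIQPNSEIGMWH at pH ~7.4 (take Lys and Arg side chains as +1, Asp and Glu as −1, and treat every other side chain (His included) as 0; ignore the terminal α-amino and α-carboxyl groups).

Positive (K, R): R5 → +1.
Negative (D, E): E21 → −1.
Net charge = (+1) + (−1) = 0.

0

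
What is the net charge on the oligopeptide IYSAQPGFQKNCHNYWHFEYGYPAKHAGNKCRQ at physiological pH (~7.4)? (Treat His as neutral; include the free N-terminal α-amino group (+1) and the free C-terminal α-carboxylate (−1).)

At pH ~7.4 the Lys and Arg side chains are protonated (+1), the Asp and Glu side chains are deprotonated (−1), and with His taken as neutral all other side chains carry no charge.
Positive (K, R): K10, K25, K30, R32 → +4.
Negative (D, E): E19 → −1.
The N-terminus (+1) and C-terminus (−1) cancel.
Net charge = (+4) + (−1) = +3.

+3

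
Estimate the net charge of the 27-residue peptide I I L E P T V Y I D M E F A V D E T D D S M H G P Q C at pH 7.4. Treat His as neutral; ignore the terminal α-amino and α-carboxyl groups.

Near pH 7.4, K and R contribute +1 each, D and E contribute −1 each, and every other side chain (His included, as stated) is uncharged.
Positive (K, R): none → +0.
Negative (D, E): E4, D10, E12, D16, E17, D19, D20 → −7.
Net charge = (+0) + (−7) = −7.

-7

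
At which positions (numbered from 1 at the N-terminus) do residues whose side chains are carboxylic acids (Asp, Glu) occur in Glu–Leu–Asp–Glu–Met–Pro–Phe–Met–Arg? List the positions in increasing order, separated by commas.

Matching residues: Glu1, Asp3, Glu4.

1, 3, 4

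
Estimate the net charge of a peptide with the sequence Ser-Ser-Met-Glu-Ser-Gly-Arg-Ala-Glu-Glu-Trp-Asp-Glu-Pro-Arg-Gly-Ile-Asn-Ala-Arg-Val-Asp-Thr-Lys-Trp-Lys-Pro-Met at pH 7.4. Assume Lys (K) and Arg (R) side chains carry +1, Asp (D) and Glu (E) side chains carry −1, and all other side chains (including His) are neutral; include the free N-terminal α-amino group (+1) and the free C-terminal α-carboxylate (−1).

-1

Positive (K, R): Arg7, Arg15, Arg20, Lys24, Lys26 → +5.
Negative (D, E): Glu4, Glu9, Glu10, Asp12, Glu13, Asp22 → −6.
The N-terminus (+1) and C-terminus (−1) cancel.
Net charge = (+5) + (−6) = −1.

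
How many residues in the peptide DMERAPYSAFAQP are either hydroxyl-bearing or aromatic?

3

Hydroxyl-bearing: S, T, Y. Aromatic: F, W, Y.
Hydroxyl-bearing residues here: Y7, S8 (2).
Aromatic residues here: Y7, F10 (2).
Y is in both groups, so the 1 Y residue must not be double-counted.
Total = 2 + 2 − 1 = 3.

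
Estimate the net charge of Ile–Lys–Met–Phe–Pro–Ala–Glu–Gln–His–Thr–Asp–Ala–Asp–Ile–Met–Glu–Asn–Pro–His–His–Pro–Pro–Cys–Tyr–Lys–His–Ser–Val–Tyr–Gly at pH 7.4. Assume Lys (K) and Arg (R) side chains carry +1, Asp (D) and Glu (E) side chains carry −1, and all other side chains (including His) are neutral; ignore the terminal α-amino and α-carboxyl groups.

-2

Positive (K, R): Lys2, Lys25 → +2.
Negative (D, E): Glu7, Asp11, Asp13, Glu16 → −4.
Net charge = (+2) + (−4) = −2.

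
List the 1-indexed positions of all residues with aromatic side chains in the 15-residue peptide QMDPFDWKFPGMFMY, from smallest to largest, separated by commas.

5, 7, 9, 13, 15

The aromatic amino acids are Phe (F, benzyl), Trp (W, indole), and Tyr (Y, phenol).
Matching residues: F5, W7, F9, F13, Y15.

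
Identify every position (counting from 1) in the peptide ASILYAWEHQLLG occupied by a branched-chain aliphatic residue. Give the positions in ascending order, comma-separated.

The BCAAs are Val, Leu, and Ile — aliphatic side chains with a branch point.
Matching residues: I3, L4, L11, L12.

3, 4, 11, 12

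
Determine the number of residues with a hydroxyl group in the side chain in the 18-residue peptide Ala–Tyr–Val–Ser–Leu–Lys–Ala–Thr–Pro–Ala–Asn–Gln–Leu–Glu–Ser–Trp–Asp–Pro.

4

The –OH-bearing residues are Ser, Thr (aliphatic alcohols), and Tyr (phenol).
Matching residues: Tyr2, Ser4, Thr8, Ser15.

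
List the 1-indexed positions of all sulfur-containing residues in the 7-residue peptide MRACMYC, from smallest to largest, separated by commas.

1, 4, 5, 7

The sulfur-bearing residues are cysteine (–SH) and methionine (–S–CH₃).
Matching residues: M1, C4, M5, C7.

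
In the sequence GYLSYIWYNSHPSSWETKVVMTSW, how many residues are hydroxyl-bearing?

10

S, T, and Y are the three residues with a side-chain hydroxyl.
Matching residues: Y2, S4, Y5, Y8, S10, S13, S14, T17, T22, S23.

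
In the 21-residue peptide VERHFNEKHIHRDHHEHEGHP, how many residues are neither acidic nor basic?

6

Acidic: D, E. Basic: K, R, H. All other residues are neither.
Matching residues: V1, F5, N6, I10, G19, P21.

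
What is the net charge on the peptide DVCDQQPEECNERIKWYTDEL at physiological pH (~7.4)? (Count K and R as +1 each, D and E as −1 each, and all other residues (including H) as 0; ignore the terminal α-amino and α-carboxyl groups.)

-5

Positive (K, R): R13, K15 → +2.
Negative (D, E): D1, D4, E8, E9, E12, D19, E20 → −7.
Net charge = (+2) + (−7) = −5.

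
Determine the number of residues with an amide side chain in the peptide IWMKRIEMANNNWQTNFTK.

Only N (asparagine) and Q (glutamine) carry a side-chain carboxamide.
Matching residues: N10, N11, N12, Q14, N16.

5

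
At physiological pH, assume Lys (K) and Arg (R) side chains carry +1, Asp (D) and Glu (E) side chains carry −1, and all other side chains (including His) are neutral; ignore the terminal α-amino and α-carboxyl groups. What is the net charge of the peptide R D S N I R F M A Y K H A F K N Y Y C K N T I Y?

Positive (K, R): R1, R6, K11, K15, K20 → +5.
Negative (D, E): D2 → −1.
Net charge = (+5) + (−1) = +4.

+4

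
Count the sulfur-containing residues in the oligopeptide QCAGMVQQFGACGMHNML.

The sulfur-bearing residues are cysteine (–SH) and methionine (–S–CH₃).
Matching residues: C2, M5, C12, M14, M17.

5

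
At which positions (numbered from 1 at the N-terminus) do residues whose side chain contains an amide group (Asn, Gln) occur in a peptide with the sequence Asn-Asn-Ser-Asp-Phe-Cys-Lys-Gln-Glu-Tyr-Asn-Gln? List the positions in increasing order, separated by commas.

Matching residues: Asn1, Asn2, Gln8, Asn11, Gln12.

1, 2, 8, 11, 12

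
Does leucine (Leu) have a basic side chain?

The basic amino acids are Lys (K), Arg (R), and His (H).
Leucine is not in this group.

No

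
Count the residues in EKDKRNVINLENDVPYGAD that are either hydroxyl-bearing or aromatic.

1

Hydroxyl-bearing: S, T, Y. Aromatic: F, W, Y.
Hydroxyl-bearing residues here: Y16 (1).
Aromatic residues here: Y16 (1).
Y is in both groups, so the 1 Y residue must not be double-counted.
Total = 1 + 1 − 1 = 1.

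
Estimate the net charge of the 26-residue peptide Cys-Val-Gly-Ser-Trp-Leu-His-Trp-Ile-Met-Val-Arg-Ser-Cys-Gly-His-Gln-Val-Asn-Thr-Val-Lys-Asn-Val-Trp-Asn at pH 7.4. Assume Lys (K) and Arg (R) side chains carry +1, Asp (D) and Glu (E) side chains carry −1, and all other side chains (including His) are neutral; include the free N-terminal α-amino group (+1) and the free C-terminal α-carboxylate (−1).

+2

Positive (K, R): Arg12, Lys22 → +2.
Negative (D, E): none → −0.
The N-terminus (+1) and C-terminus (−1) cancel.
Net charge = (+2) + (−0) = +2.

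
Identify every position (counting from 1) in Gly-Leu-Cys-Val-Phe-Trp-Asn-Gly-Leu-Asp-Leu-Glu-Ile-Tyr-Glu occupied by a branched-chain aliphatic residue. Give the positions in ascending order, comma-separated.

Valine (V), leucine (L), and isoleucine (I) are the branched-chain amino acids.
Matching residues: Leu2, Val4, Leu9, Leu11, Ile13.

2, 4, 9, 11, 13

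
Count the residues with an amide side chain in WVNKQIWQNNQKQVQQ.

9

Asparagine (N) and glutamine (Q) have uncharged amide side chains.
Matching residues: N3, Q5, Q8, N9, N10, Q11, Q13, Q15, Q16.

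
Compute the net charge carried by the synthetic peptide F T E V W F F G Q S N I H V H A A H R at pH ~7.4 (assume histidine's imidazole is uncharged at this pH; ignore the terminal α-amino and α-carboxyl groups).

The side chains ionized at physiological pH are Lys/Arg (+1) and Asp/Glu (−1); with His treated as neutral, nothing else contributes.
Positive (K, R): R19 → +1.
Negative (D, E): E3 → −1.
Net charge = (+1) + (−1) = 0.

0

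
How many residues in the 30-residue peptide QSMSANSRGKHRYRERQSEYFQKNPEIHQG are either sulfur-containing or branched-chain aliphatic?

Sulfur-containing: C, M. Branched-chain aliphatic: I, L, V.
Sulfur-containing residues here: M3 (1).
Branched-chain aliphatic residues here: I27 (1).
The two groups share no amino acid, so total = 1 + 1 = 2.

2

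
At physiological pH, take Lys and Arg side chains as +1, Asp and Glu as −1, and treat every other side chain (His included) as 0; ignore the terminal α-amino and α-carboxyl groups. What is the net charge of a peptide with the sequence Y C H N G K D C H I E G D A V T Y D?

Positive (K, R): K6 → +1.
Negative (D, E): D7, E11, D13, D18 → −4.
Net charge = (+1) + (−4) = −3.

-3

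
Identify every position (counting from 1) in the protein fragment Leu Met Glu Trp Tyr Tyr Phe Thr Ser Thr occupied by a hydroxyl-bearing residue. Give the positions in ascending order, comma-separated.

S, T, and Y are the three residues with a side-chain hydroxyl.
Matching residues: Tyr5, Tyr6, Thr8, Ser9, Thr10.

5, 6, 8, 9, 10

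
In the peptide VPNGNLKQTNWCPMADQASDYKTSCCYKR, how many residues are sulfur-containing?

4

The sulfur-bearing residues are cysteine (–SH) and methionine (–S–CH₃).
Matching residues: C12, M14, C25, C26.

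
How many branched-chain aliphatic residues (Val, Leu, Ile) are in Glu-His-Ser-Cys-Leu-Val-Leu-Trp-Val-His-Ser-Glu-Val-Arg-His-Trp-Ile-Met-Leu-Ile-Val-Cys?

Matching residues: Leu5, Val6, Leu7, Val9, Val13, Ile17, Leu19, Ile20, Val21.

9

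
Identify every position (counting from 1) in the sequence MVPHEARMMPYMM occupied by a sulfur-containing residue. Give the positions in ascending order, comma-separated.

1, 8, 9, 12, 13

Only Cys (C) and Met (M) have a sulfur atom in the side chain.
Matching residues: M1, M8, M9, M12, M13.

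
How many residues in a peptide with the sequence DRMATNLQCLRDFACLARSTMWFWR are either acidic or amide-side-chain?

4

Acidic: D, E. Amide-side-chain: N, Q.
Acidic residues here: D1, D12 (2).
Amide-side-chain residues here: N6, Q8 (2).
The two groups share no amino acid, so total = 2 + 2 = 4.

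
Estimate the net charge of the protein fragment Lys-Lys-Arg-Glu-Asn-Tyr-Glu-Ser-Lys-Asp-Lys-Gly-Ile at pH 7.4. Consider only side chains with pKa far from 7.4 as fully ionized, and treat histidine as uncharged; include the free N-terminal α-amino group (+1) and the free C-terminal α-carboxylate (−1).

+2

The side chains ionized at physiological pH are Lys/Arg (+1) and Asp/Glu (−1); with His treated as neutral, nothing else contributes.
Positive (K, R): Lys1, Lys2, Arg3, Lys9, Lys11 → +5.
Negative (D, E): Glu4, Glu7, Asp10 → −3.
The N-terminus (+1) and C-terminus (−1) cancel.
Net charge = (+5) + (−3) = +2.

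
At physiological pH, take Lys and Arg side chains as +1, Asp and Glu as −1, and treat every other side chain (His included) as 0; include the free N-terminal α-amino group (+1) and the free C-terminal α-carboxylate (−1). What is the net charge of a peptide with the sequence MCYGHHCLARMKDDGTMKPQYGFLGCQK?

+2

Positive (K, R): R10, K12, K18, K28 → +4.
Negative (D, E): D13, D14 → −2.
The N-terminus (+1) and C-terminus (−1) cancel.
Net charge = (+4) + (−2) = +2.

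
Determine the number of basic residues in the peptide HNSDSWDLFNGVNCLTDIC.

K, R, and H are the three residues with basic side chains (ε-amine, guanidinium, and imidazole respectively).
Matching residues: H1.

1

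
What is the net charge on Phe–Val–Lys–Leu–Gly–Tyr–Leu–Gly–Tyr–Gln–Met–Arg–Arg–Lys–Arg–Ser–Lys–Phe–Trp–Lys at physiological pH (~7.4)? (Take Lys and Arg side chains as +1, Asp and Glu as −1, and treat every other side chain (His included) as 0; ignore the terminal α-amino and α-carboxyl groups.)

+7

Positive (K, R): Lys3, Arg12, Arg13, Lys14, Arg15, Lys17, Lys20 → +7.
Negative (D, E): none → −0.
Net charge = (+7) + (−0) = +7.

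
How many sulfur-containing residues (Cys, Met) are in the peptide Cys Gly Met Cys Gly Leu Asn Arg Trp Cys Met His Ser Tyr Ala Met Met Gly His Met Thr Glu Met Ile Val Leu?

Matching residues: Cys1, Met3, Cys4, Cys10, Met11, Met16, Met17, Met20, Met23.

9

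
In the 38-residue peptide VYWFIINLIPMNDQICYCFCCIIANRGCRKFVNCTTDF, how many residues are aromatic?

7

Phenylalanine (F), tryptophan (W), and tyrosine (Y) have aromatic ring side chains.
Matching residues: Y2, W3, F4, Y17, F19, F31, F38.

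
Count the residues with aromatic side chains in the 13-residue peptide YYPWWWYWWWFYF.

12

F, W, and Y each carry an aromatic ring on the side chain.
Matching residues: Y1, Y2, W4, W5, W6, Y7, W8, W9, W10, F11, Y12, F13.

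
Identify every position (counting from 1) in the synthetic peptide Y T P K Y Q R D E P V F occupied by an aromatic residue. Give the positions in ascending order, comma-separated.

Phenylalanine (F), tryptophan (W), and tyrosine (Y) have aromatic ring side chains.
Matching residues: Y1, Y5, F12.

1, 5, 12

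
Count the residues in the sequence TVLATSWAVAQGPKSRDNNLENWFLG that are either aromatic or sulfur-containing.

Aromatic: F, W, Y. Sulfur-containing: C, M.
Aromatic residues here: W7, W23, F24 (3).
Sulfur-containing residues here: none (0).
The two groups share no amino acid, so total = 3 + 0 = 3.

3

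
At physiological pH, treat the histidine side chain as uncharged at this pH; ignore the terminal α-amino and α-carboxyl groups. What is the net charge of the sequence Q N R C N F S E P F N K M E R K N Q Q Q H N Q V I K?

+3

Near pH 7.4, K and R contribute +1 each, D and E contribute −1 each, and every other side chain (His included, as stated) is uncharged.
Positive (K, R): R3, K12, R15, K16, K26 → +5.
Negative (D, E): E8, E14 → −2.
Net charge = (+5) + (−2) = +3.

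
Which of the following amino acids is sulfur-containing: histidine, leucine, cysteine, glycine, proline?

cysteine

Cysteine (C, thiol) and methionine (M, thioether) are the two sulfur-containing amino acids.
Of the listed options, only cysteine belongs to this group.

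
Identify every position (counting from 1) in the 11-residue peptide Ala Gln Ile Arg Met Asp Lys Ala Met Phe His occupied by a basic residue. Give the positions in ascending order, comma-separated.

4, 7, 11

Lysine (K), arginine (R), and histidine (H) have basic, nitrogen-containing side chains.
Matching residues: Arg4, Lys7, His11.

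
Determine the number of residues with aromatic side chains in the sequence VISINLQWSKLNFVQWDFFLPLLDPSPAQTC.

5

F, W, and Y each carry an aromatic ring on the side chain.
Matching residues: W8, F13, W16, F18, F19.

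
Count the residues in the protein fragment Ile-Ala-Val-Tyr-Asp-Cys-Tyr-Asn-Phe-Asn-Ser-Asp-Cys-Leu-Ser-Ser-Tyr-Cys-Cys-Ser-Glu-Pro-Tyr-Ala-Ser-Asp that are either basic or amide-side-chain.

Basic: H, K, R. Amide-side-chain: N, Q.
Basic residues here: none (0).
Amide-side-chain residues here: Asn8, Asn10 (2).
The two groups share no amino acid, so total = 0 + 2 = 2.

2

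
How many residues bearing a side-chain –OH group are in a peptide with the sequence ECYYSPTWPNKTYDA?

6

Serine (S), threonine (T), and tyrosine (Y) each carry a hydroxyl group on the side chain.
Matching residues: Y3, Y4, S5, T7, T12, Y13.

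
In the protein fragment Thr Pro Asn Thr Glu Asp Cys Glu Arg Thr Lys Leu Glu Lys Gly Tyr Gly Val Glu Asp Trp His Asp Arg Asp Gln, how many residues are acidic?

8

Aspartate (D) and glutamate (E) have carboxylic-acid side chains and are the acidic amino acids.
Matching residues: Glu5, Asp6, Glu8, Glu13, Glu19, Asp20, Asp23, Asp25.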